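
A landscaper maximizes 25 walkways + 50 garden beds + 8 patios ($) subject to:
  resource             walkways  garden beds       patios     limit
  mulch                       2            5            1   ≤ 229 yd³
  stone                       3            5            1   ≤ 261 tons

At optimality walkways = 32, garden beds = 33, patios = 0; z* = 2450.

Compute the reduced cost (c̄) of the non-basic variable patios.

-2

At the optimum: mulch uses 229 of 229 (binding); stone uses 261 of 261 (binding).
From A_Bᵀ y = c: 2·y_mulch + 3·y_stone = 25; 5·y_mulch + 5·y_stone = 50.
This yields shadow prices y_mulch = 5, y_stone = 5.
Reduced cost of patios: c₃ − yᵀa₃ = 8 − (5·1 + 5·1) = 8 − 10 = -2.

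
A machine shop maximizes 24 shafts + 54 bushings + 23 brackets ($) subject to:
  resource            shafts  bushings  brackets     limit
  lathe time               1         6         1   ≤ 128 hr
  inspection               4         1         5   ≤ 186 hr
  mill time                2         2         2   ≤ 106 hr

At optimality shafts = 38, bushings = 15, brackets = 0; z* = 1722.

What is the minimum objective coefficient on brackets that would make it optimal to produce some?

At the optimum: lathe time uses 128 of 128 (binding); inspection uses 167 of 186 (slack = 19); mill time uses 106 of 106 (binding).
Since inspection is not tight, its dual is 0.
Dual feasibility on the basic columns requires 1·y_lathe time + 2·y_mill time = 24, 6·y_lathe time + 2·y_mill time = 54.
Solving: y_lathe time = 6, y_mill time = 9.
brackets enters the basis when its profit ≥ yᵀa₃ = 6·1 + 9·2 = 24.

24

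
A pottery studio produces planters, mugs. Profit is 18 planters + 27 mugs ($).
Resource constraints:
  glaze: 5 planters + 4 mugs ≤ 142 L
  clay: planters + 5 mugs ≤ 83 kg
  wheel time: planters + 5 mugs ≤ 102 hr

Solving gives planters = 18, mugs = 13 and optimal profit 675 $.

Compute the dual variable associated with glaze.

Binding: glaze and clay. Non-binding: wheel time (19 unused).
Slack constraints have shadow price 0 (complementary slackness).
From A_Bᵀ y = c: 5·y_glaze + 1·y_clay = 18; 4·y_glaze + 5·y_clay = 27.
→ y_glaze = 3 and y_clay = 3.
Shadow price of glaze = 3.

3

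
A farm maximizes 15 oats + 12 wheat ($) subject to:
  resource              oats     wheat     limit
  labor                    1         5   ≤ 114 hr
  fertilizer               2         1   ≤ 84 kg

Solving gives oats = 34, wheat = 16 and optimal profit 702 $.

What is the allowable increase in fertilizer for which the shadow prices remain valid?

Binding constraints: labor, fertilizer. The basis is B = [[1,5],[2,1]] with det -9.
Per unit increase in fertilizer, x* moves by d = (0.5556, -0.1111).
The basis stays optimal until wheat reaches 0; allowable increase = 144 kg.

144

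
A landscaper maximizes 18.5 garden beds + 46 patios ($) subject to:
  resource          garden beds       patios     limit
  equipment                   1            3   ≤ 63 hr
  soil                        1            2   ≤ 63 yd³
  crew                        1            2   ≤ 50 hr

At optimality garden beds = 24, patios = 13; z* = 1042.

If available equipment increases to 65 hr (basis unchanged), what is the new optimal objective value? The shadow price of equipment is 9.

1060

Δb = 2, so new z* = 1042 + (9)·(2) = 1042 + 18 = 1060.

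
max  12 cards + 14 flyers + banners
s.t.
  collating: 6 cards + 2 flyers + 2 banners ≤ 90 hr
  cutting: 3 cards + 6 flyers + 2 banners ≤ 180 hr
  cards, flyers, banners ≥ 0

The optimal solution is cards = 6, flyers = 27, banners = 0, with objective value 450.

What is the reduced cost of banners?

-5

At the optimum: collating uses 90 of 90 (binding); cutting uses 180 of 180 (binding).
The binding rows give the dual system: 6·y_collating + 3·y_cutting = 12 and 2·y_collating + 6·y_cutting = 14.
This yields shadow prices y_collating = 1, y_cutting = 2.
Reduced cost of banners: c₃ − yᵀa₃ = 1 − (1·2 + 2·2) = 1 − 6 = -5.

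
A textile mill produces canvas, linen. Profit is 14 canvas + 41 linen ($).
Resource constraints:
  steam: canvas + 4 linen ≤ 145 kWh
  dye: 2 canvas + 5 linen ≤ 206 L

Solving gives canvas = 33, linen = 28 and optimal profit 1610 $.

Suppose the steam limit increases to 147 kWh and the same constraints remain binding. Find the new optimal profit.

Both steam and dye are binding at x*.
The binding rows give the dual system: 1·y_steam + 2·y_dye = 14 and 4·y_steam + 5·y_dye = 41.
This yields shadow prices y_steam = 4, y_dye = 5.
Δz = y_steam·Δb = 4 × (2) = 8, so new z* = 1610 + 8 = 1618.

1618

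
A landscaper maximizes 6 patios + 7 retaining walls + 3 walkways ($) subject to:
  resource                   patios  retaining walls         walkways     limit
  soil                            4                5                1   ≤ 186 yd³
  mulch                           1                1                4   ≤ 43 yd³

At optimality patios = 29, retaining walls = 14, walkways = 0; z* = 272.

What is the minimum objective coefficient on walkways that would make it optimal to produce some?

At the optimum: soil uses 186 of 186 (binding); mulch uses 43 of 43 (binding).
The binding rows give the dual system: 4·y_soil + 1·y_mulch = 6 and 5·y_soil + 1·y_mulch = 7.
This yields shadow prices y_soil = 1, y_mulch = 2.
walkways enters the basis when its profit ≥ yᵀa₃ = 1·1 + 2·4 = 9.

9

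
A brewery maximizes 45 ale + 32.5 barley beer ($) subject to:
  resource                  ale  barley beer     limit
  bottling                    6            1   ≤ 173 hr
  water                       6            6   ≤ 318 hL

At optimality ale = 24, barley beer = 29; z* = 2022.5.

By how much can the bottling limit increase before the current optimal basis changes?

Binding constraints: bottling, water. The basis is B = [[6,1],[6,6]] with det 30.
Per unit increase in bottling, x* moves by d = (0.2, -0.2).
The basis stays optimal until barley beer reaches 0; allowable increase = 145 hr.

145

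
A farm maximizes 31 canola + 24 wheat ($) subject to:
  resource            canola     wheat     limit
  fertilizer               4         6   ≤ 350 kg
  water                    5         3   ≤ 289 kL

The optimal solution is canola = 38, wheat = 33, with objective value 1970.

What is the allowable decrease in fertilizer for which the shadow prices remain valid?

Binding constraints: fertilizer, water. The basis is B = [[4,6],[5,3]] with det -18.
Per unit decrease in fertilizer, x* moves by d = (0.1667, -0.2778).
The basis stays optimal until wheat reaches 0; allowable decrease = 118.8 kg.

118.8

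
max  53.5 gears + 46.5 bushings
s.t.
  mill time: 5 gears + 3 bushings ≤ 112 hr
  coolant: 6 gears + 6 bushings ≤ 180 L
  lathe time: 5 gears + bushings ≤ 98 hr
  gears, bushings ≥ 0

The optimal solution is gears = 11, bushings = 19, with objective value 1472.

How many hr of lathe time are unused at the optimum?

24

lathe time used = 5·11 + 1·19 = 74; slack = 98 − 74 = 24.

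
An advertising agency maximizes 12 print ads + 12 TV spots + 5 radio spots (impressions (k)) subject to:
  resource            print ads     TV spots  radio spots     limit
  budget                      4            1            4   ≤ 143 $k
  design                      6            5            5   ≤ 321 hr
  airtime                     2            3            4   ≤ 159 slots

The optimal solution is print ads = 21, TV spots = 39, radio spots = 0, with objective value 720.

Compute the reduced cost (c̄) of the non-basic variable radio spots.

At the optimum: budget uses 123 of 143 (slack = 20); design uses 321 of 321 (binding); airtime uses 159 of 159 (binding).
Since budget is not tight, its dual is 0.
From A_Bᵀ y = c: 6·y_design + 2·y_airtime = 12; 5·y_design + 3·y_airtime = 12.
Solving: y_design = 1.5, y_airtime = 1.5.
Reduced cost of radio spots: c₃ − yᵀa₃ = 5 − (1.5·5 + 1.5·4) = 5 − 13.5 = -8.5.

-8.5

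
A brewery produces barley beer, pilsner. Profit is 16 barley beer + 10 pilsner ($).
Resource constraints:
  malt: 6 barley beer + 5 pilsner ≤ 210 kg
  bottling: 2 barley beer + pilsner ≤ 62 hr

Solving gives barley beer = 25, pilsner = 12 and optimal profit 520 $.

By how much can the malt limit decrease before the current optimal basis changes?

24

Binding constraints: malt, bottling. The basis is B = [[6,5],[2,1]] with det -4.
Per unit decrease in malt, x* moves by d = (0.25, -0.5).
The basis stays optimal until pilsner reaches 0; allowable decrease = 24 kg.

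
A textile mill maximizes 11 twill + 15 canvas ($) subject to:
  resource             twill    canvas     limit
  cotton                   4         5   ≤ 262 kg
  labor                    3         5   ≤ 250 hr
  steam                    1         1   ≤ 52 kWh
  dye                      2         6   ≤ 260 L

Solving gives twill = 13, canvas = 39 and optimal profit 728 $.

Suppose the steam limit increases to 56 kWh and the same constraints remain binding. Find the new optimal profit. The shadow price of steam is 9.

Δb = 4, so new z* = 728 + (9)·(4) = 728 + 36 = 764.

764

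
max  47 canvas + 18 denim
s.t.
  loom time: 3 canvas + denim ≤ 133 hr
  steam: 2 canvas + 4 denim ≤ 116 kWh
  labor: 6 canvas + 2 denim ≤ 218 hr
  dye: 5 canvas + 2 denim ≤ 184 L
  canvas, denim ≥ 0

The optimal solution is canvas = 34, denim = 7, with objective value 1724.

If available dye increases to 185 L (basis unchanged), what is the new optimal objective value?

1731

Check each constraint at x*: loom time 109/133 (slack 24); steam 96/116 (slack 20); labor 218/218 (tight); dye 184/184 (tight).
Since loom time, steam are not tight, their duals are 0.
From A_Bᵀ y = c: 6·y_labor + 5·y_dye = 47; 2·y_labor + 2·y_dye = 18.
This yields shadow prices y_labor = 2, y_dye = 7.
Δz = y_dye·Δb = 7 × (1) = 7, so new z* = 1724 + 7 = 1731.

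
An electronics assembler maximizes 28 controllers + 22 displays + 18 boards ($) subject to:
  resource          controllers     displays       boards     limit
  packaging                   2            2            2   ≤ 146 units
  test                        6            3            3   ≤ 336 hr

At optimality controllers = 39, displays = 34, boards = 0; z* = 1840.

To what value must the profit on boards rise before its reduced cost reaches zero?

Check each constraint at x*: packaging 146/146 (tight); test 336/336 (tight).
Dual feasibility on the basic columns requires 2·y_packaging + 6·y_test = 28, 2·y_packaging + 3·y_test = 22.
Solving: y_packaging = 8, y_test = 2.
boards enters the basis when its profit ≥ yᵀa₃ = 8·2 + 2·3 = 22.

22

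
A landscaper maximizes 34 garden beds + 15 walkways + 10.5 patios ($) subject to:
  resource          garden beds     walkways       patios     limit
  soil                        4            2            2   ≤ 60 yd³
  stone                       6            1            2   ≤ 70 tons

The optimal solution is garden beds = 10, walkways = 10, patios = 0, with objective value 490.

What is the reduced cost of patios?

Check each constraint at x*: soil 60/60 (tight); stone 70/70 (tight).
The binding rows give the dual system: 4·y_soil + 6·y_stone = 34 and 2·y_soil + 1·y_stone = 15.
→ y_soil = 7 and y_stone = 1.
Reduced cost of patios: c₃ − yᵀa₃ = 10.5 − (7·2 + 1·2) = 10.5 − 16 = -5.5.

-5.5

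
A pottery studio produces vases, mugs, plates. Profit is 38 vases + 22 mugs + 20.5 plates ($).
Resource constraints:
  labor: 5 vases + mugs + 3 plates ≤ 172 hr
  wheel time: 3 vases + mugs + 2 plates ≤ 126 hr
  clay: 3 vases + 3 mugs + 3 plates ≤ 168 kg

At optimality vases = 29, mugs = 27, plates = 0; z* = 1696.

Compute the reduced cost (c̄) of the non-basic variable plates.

Binding: labor and clay. Non-binding: wheel time (12 unused).
Slack constraints have shadow price 0 (complementary slackness).
Dual feasibility on the basic columns requires 5·y_labor + 3·y_clay = 38, 1·y_labor + 3·y_clay = 22.
Solving: y_labor = 4, y_clay = 6.
Reduced cost of plates: c₃ − yᵀa₃ = 20.5 − (4·3 + 6·3) = 20.5 − 30 = -9.5.

-9.5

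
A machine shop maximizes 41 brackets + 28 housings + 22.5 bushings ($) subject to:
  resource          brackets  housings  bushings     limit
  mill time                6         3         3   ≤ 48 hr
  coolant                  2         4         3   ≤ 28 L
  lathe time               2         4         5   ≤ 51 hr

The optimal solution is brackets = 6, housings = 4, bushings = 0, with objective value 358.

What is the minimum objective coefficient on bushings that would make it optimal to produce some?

Binding: mill time and coolant. Non-binding: lathe time (23 unused).
Since lathe time is not tight, its dual is 0.
The binding rows give the dual system: 6·y_mill time + 2·y_coolant = 41 and 3·y_mill time + 4·y_coolant = 28.
This yields shadow prices y_mill time = 6, y_coolant = 2.5.
bushings enters the basis when its profit ≥ yᵀa₃ = 6·3 + 2.5·3 = 25.5.

25.5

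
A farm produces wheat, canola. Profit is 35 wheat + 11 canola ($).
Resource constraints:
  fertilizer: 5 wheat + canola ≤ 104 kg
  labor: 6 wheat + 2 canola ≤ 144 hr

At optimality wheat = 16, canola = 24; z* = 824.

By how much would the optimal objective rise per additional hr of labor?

5

Check each constraint at x*: fertilizer 104/104 (tight); labor 144/144 (tight).
The binding rows give the dual system: 5·y_fertilizer + 6·y_labor = 35 and 1·y_fertilizer + 2·y_labor = 11.
→ y_fertilizer = 1 and y_labor = 5.
Shadow price of labor = 5.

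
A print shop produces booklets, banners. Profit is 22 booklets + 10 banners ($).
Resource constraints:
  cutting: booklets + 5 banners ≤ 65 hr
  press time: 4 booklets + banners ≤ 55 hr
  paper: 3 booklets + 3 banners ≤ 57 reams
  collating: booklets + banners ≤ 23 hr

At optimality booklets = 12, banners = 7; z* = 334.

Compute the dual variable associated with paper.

2

At the optimum: cutting uses 47 of 65 (slack = 18); press time uses 55 of 55 (binding); paper uses 57 of 57 (binding); collating uses 19 of 23 (slack = 4).
Slack constraints have shadow price 0 (complementary slackness).
Dual feasibility on the basic columns requires 4·y_press time + 3·y_paper = 22, 1·y_press time + 3·y_paper = 10.
This yields shadow prices y_press time = 4, y_paper = 2.
Shadow price of paper = 2.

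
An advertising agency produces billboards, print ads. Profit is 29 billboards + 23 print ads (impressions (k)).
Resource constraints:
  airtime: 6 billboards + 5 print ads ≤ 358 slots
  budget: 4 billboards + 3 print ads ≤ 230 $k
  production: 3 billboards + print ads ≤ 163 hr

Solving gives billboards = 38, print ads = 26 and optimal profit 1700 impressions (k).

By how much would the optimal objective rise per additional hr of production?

Check each constraint at x*: airtime 358/358 (tight); budget 230/230 (tight); production 140/163 (slack 23).
By complementary slackness, y = 0 for the non-binding constraint.
From A_Bᵀ y = c: 6·y_airtime + 4·y_budget = 29; 5·y_airtime + 3·y_budget = 23.
Solving: y_airtime = 2.5, y_budget = 3.5.
Shadow price of production = 0.

0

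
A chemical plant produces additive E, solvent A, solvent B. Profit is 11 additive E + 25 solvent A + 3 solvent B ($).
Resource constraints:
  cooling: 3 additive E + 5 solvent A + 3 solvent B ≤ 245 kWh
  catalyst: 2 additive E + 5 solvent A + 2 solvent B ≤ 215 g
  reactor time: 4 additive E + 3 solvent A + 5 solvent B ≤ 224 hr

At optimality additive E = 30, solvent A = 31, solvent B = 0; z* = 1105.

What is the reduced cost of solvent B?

-8

Binding: cooling and catalyst. Non-binding: reactor time (11 unused).
Slack constraints have shadow price 0 (complementary slackness).
From A_Bᵀ y = c: 3·y_cooling + 2·y_catalyst = 11; 5·y_cooling + 5·y_catalyst = 25.
This yields shadow prices y_cooling = 1, y_catalyst = 4.
Reduced cost of solvent B: c₃ − yᵀa₃ = 3 − (1·3 + 4·2) = 3 − 11 = -8.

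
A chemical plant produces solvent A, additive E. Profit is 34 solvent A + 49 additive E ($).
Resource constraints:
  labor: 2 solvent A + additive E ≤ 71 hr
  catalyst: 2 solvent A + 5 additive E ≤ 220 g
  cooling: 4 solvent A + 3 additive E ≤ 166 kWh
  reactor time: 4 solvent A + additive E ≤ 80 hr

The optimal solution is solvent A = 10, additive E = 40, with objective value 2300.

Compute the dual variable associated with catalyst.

Binding: catalyst and reactor time. Non-binding: labor (11 unused), cooling (6 unused).
Since labor, cooling are not tight, their duals are 0.
Dual feasibility on the basic columns requires 2·y_catalyst + 4·y_reactor time = 34, 5·y_catalyst + 1·y_reactor time = 49.
This yields shadow prices y_catalyst = 9, y_reactor time = 4.
Shadow price of catalyst = 9.

9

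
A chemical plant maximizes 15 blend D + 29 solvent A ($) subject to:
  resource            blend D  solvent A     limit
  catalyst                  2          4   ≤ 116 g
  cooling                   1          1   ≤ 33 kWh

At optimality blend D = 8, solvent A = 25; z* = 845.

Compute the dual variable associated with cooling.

At the optimum: catalyst uses 116 of 116 (binding); cooling uses 33 of 33 (binding).
Dual feasibility on the basic columns requires 2·y_catalyst + 1·y_cooling = 15, 4·y_catalyst + 1·y_cooling = 29.
→ y_catalyst = 7 and y_cooling = 1.
Shadow price of cooling = 1.

1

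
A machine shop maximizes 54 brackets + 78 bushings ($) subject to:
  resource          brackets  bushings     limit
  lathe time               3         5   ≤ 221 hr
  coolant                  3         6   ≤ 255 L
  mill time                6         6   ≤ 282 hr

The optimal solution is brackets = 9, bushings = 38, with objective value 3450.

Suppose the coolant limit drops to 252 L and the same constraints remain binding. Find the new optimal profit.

Check each constraint at x*: lathe time 217/221 (slack 4); coolant 255/255 (tight); mill time 282/282 (tight).
Slack constraints have shadow price 0 (complementary slackness).
The binding rows give the dual system: 3·y_coolant + 6·y_mill time = 54 and 6·y_coolant + 6·y_mill time = 78.
→ y_coolant = 8 and y_mill time = 5.
Δz = y_coolant·Δb = 8 × (-3) = -24, so new z* = 3450 − 24 = 3426.

3426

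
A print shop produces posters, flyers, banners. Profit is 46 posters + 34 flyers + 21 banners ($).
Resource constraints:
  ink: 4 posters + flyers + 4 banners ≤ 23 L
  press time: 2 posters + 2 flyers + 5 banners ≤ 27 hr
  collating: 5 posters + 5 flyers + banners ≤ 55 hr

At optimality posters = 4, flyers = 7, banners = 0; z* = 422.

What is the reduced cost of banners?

-1

Check each constraint at x*: ink 23/23 (tight); press time 22/27 (slack 5); collating 55/55 (tight).
Slack constraints have shadow price 0 (complementary slackness).
The binding rows give the dual system: 4·y_ink + 5·y_collating = 46 and 1·y_ink + 5·y_collating = 34.
→ y_ink = 4 and y_collating = 6.
Reduced cost of banners: c₃ − yᵀa₃ = 21 − (4·4 + 6·1) = 21 − 22 = -1.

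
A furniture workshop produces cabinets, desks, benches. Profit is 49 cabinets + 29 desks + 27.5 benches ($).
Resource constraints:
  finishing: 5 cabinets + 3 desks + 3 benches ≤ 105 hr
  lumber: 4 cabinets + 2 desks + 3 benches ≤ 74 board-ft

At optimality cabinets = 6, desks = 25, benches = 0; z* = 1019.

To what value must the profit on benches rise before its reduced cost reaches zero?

Both finishing and lumber are binding at x*.
From A_Bᵀ y = c: 5·y_finishing + 4·y_lumber = 49; 3·y_finishing + 2·y_lumber = 29.
This yields shadow prices y_finishing = 9, y_lumber = 1.
benches enters the basis when its profit ≥ yᵀa₃ = 9·3 + 1·3 = 30.

30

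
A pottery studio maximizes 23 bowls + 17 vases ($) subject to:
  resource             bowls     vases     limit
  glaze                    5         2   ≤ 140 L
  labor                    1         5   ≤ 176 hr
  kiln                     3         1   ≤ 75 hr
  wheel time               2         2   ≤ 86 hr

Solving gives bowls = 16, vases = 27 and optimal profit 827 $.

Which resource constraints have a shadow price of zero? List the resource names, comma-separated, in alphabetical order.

glaze: 134/140 (slack 6)
labor: 151/176 (slack 25)
kiln: 75/75 (binding)
wheel time: 86/86 (binding)
By complementary slackness, a constraint with positive slack has shadow price 0 → glaze, labor.

glaze, labor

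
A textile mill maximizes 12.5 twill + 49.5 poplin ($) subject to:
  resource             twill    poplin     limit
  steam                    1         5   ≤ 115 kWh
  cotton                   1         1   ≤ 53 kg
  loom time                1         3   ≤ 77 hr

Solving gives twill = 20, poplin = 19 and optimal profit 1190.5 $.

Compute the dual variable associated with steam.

6

At the optimum: steam uses 115 of 115 (binding); cotton uses 39 of 53 (slack = 14); loom time uses 77 of 77 (binding).
Since cotton is not tight, its dual is 0.
From A_Bᵀ y = c: 1·y_steam + 1·y_loom time = 12.5; 5·y_steam + 3·y_loom time = 49.5.
This yields shadow prices y_steam = 6, y_loom time = 6.5.
Shadow price of steam = 6.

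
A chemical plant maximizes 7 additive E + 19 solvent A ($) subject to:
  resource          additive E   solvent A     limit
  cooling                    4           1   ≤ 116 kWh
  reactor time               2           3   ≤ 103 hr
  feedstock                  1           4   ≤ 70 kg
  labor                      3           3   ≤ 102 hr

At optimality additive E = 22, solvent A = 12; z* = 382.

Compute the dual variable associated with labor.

At the optimum: cooling uses 100 of 116 (slack = 16); reactor time uses 80 of 103 (slack = 23); feedstock uses 70 of 70 (binding); labor uses 102 of 102 (binding).
Since cooling, reactor time are not tight, their duals are 0.
From A_Bᵀ y = c: 1·y_feedstock + 3·y_labor = 7; 4·y_feedstock + 3·y_labor = 19.
→ y_feedstock = 4 and y_labor = 1.
Shadow price of labor = 1.

1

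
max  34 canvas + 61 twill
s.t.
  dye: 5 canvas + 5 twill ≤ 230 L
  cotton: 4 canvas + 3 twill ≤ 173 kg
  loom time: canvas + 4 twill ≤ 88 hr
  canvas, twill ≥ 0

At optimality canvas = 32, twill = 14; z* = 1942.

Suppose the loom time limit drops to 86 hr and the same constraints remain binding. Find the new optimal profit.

Binding: dye and loom time. Non-binding: cotton (3 unused).
Slack constraints have shadow price 0 (complementary slackness).
The binding rows give the dual system: 5·y_dye + 1·y_loom time = 34 and 5·y_dye + 4·y_loom time = 61.
→ y_dye = 5 and y_loom time = 9.
Δz = y_loom time·Δb = 9 × (-2) = -18, so new z* = 1942 − 18 = 1924.

1924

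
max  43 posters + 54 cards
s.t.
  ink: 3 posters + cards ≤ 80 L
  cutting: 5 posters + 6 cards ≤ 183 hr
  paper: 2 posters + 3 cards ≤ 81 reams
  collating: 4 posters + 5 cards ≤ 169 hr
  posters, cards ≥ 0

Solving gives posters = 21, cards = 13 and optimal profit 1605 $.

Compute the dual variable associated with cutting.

7

At the optimum: ink uses 76 of 80 (slack = 4); cutting uses 183 of 183 (binding); paper uses 81 of 81 (binding); collating uses 149 of 169 (slack = 20).
By complementary slackness, y = 0 for the non-binding constraints.
Dual feasibility on the basic columns requires 5·y_cutting + 2·y_paper = 43, 6·y_cutting + 3·y_paper = 54.
This yields shadow prices y_cutting = 7, y_paper = 4.
Shadow price of cutting = 7.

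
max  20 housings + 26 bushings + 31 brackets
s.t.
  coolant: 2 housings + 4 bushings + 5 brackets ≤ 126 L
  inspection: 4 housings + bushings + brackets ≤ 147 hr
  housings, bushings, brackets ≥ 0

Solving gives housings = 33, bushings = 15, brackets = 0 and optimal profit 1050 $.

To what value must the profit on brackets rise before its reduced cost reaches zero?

32

Check each constraint at x*: coolant 126/126 (tight); inspection 147/147 (tight).
From A_Bᵀ y = c: 2·y_coolant + 4·y_inspection = 20; 4·y_coolant + 1·y_inspection = 26.
→ y_coolant = 6 and y_inspection = 2.
brackets enters the basis when its profit ≥ yᵀa₃ = 6·5 + 2·1 = 32.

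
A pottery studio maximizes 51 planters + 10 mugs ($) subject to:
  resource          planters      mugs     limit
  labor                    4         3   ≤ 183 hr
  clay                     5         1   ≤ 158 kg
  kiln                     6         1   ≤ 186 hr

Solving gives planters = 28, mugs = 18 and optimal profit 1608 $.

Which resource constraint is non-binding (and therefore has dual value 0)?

labor: 166/183 (slack 17)
clay: 158/158 (binding)
kiln: 186/186 (binding)
By complementary slackness, a constraint with positive slack has shadow price 0 → labor.

labor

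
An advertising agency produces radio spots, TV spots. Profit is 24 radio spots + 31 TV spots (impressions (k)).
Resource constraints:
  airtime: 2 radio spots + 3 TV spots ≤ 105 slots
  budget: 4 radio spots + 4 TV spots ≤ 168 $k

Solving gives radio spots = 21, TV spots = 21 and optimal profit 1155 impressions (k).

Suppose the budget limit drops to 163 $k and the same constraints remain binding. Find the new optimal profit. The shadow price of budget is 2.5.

Δb = -5, so new z* = 1155 + (2.5)·(-5) = 1155 − 12.5 = 1142.5.

1142.5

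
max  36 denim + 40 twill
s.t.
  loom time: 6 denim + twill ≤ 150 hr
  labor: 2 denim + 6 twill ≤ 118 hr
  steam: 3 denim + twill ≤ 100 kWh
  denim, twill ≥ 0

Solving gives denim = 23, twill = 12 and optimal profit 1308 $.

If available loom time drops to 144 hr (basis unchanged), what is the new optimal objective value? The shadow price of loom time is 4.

Δb = -6, so new z* = 1308 + (4)·(-6) = 1308 − 24 = 1284.

1284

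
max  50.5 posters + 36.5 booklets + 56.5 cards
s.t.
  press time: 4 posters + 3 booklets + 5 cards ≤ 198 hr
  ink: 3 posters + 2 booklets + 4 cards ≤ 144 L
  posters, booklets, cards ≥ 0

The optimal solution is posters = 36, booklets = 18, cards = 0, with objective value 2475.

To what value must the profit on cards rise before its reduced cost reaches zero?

64.5

Check each constraint at x*: press time 198/198 (tight); ink 144/144 (tight).
The binding rows give the dual system: 4·y_press time + 3·y_ink = 50.5 and 3·y_press time + 2·y_ink = 36.5.
Solving: y_press time = 8.5, y_ink = 5.5.
cards enters the basis when its profit ≥ yᵀa₃ = 8.5·5 + 5.5·4 = 64.5.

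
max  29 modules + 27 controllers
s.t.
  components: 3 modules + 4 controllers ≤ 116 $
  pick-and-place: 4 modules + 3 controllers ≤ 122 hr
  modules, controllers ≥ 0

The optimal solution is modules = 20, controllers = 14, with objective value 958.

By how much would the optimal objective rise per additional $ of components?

3

At the optimum: components uses 116 of 116 (binding); pick-and-place uses 122 of 122 (binding).
From A_Bᵀ y = c: 3·y_components + 4·y_pick-and-place = 29; 4·y_components + 3·y_pick-and-place = 27.
Solving: y_components = 3, y_pick-and-place = 5.
Shadow price of components = 3.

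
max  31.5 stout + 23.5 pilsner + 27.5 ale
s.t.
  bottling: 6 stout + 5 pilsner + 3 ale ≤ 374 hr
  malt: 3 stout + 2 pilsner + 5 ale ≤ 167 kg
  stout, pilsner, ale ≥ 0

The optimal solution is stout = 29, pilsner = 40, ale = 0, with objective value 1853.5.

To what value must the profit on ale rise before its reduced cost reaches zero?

Check each constraint at x*: bottling 374/374 (tight); malt 167/167 (tight).
From A_Bᵀ y = c: 6·y_bottling + 3·y_malt = 31.5; 5·y_bottling + 2·y_malt = 23.5.
Solving: y_bottling = 2.5, y_malt = 5.5.
ale enters the basis when its profit ≥ yᵀa₃ = 2.5·3 + 5.5·5 = 35.

35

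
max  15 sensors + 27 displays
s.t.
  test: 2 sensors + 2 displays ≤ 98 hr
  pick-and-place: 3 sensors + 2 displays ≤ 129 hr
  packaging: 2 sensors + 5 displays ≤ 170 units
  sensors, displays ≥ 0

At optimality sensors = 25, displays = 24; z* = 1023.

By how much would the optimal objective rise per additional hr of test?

Binding: test and packaging. Non-binding: pick-and-place (6 unused).
By complementary slackness, y = 0 for the non-binding constraint.
The binding rows give the dual system: 2·y_test + 2·y_packaging = 15 and 2·y_test + 5·y_packaging = 27.
This yields shadow prices y_test = 3.5, y_packaging = 4.
Shadow price of test = 3.5.

3.5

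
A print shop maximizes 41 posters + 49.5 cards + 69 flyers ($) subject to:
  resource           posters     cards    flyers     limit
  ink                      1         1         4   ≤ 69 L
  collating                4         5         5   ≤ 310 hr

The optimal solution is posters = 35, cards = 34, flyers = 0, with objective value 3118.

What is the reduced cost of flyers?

-1.5

At the optimum: ink uses 69 of 69 (binding); collating uses 310 of 310 (binding).
From A_Bᵀ y = c: 1·y_ink + 4·y_collating = 41; 1·y_ink + 5·y_collating = 49.5.
→ y_ink = 7 and y_collating = 8.5.
Reduced cost of flyers: c₃ − yᵀa₃ = 69 − (7·4 + 8.5·5) = 69 − 70.5 = -1.5.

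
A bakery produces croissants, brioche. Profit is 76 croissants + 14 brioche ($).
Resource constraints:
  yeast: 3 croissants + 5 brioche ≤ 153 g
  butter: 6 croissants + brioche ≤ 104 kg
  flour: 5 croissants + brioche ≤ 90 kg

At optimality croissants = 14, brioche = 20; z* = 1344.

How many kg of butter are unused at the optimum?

butter used = 6·14 + 1·20 = 104; slack = 104 − 104 = 0.

0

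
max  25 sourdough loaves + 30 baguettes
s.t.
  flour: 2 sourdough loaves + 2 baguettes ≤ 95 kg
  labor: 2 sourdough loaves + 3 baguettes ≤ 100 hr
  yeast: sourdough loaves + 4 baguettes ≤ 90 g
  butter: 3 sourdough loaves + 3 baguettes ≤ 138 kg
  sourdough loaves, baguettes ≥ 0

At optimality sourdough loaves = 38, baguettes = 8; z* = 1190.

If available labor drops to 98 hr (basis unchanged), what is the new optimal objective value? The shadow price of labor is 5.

Δb = -2, so new z* = 1190 + (5)·(-2) = 1190 − 10 = 1180.

1180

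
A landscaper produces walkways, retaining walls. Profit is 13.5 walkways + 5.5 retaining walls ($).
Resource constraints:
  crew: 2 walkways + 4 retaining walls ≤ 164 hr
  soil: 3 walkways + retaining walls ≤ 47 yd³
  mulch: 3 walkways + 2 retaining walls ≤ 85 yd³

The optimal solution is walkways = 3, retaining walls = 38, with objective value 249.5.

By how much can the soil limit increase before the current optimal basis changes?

38

Binding constraints: soil, mulch. The basis is B = [[3,1],[3,2]] with det 3.
Per unit increase in soil, x* moves by d = (0.6667, -1).
The basis stays optimal until retaining walls reaches 0; allowable increase = 38 yd³.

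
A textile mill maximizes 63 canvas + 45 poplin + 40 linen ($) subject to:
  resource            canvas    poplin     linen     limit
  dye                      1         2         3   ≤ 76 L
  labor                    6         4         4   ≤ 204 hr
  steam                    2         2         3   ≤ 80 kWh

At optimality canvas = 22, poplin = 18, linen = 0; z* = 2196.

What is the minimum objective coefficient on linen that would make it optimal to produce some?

Check each constraint at x*: dye 58/76 (slack 18); labor 204/204 (tight); steam 80/80 (tight).
Since dye is not tight, its dual is 0.
From A_Bᵀ y = c: 6·y_labor + 2·y_steam = 63; 4·y_labor + 2·y_steam = 45.
This yields shadow prices y_labor = 9, y_steam = 4.5.
linen enters the basis when its profit ≥ yᵀa₃ = 9·4 + 4.5·3 = 49.5.

49.5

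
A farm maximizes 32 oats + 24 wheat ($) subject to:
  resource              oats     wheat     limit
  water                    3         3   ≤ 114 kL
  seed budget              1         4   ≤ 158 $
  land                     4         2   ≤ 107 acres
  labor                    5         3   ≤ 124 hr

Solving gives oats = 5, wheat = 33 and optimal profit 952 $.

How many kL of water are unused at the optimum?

0

water used = 3·5 + 3·33 = 114; slack = 114 − 114 = 0.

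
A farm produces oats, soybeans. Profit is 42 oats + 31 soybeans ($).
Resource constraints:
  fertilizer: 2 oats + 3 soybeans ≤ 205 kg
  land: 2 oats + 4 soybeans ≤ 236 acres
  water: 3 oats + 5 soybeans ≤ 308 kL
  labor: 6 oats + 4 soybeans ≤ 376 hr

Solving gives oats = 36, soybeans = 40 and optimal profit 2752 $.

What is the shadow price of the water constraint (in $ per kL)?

1

At the optimum: fertilizer uses 192 of 205 (slack = 13); land uses 232 of 236 (slack = 4); water uses 308 of 308 (binding); labor uses 376 of 376 (binding).
Slack constraints have shadow price 0 (complementary slackness).
From A_Bᵀ y = c: 3·y_water + 6·y_labor = 42; 5·y_water + 4·y_labor = 31.
→ y_water = 1 and y_labor = 6.5.
Shadow price of water = 1.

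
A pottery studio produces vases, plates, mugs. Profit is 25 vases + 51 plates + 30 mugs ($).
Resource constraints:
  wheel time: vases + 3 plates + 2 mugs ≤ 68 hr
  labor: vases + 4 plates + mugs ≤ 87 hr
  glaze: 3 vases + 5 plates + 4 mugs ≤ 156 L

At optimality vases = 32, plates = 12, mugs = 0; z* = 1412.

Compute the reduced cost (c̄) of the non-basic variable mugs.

-8

Check each constraint at x*: wheel time 68/68 (tight); labor 80/87 (slack 7); glaze 156/156 (tight).
By complementary slackness, y = 0 for the non-binding constraint.
From A_Bᵀ y = c: 1·y_wheel time + 3·y_glaze = 25; 3·y_wheel time + 5·y_glaze = 51.
→ y_wheel time = 7 and y_glaze = 6.
Reduced cost of mugs: c₃ − yᵀa₃ = 30 − (7·2 + 6·4) = 30 − 38 = -8.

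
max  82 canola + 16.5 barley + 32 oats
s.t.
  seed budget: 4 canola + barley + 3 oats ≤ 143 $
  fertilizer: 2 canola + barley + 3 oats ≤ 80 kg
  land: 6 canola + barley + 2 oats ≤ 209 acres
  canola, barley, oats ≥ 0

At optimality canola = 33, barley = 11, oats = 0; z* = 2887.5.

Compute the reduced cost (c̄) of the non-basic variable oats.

-9.5

Binding: seed budget and land. Non-binding: fertilizer (3 unused).
By complementary slackness, y = 0 for the non-binding constraint.
From A_Bᵀ y = c: 4·y_seed budget + 6·y_land = 82; 1·y_seed budget + 1·y_land = 16.5.
Solving: y_seed budget = 8.5, y_land = 8.
Reduced cost of oats: c₃ − yᵀa₃ = 32 − (8.5·3 + 8·2) = 32 − 41.5 = -9.5.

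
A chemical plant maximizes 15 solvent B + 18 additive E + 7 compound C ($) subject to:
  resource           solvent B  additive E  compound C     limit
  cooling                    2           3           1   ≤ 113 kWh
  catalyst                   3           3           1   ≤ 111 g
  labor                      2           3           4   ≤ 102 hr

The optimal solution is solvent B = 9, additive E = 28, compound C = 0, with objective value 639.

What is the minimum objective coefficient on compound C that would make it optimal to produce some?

15

Binding: catalyst and labor. Non-binding: cooling (11 unused).
Since cooling is not tight, its dual is 0.
The binding rows give the dual system: 3·y_catalyst + 2·y_labor = 15 and 3·y_catalyst + 3·y_labor = 18.
This yields shadow prices y_catalyst = 3, y_labor = 3.
compound C enters the basis when its profit ≥ yᵀa₃ = 3·1 + 3·4 = 15.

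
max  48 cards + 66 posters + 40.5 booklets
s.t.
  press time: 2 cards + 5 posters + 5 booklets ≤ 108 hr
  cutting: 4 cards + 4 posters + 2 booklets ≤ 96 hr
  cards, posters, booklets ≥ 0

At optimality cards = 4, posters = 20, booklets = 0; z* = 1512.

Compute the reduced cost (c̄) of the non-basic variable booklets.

-7.5

Check each constraint at x*: press time 108/108 (tight); cutting 96/96 (tight).
Dual feasibility on the basic columns requires 2·y_press time + 4·y_cutting = 48, 5·y_press time + 4·y_cutting = 66.
→ y_press time = 6 and y_cutting = 9.
Reduced cost of booklets: c₃ − yᵀa₃ = 40.5 − (6·5 + 9·2) = 40.5 − 48 = -7.5.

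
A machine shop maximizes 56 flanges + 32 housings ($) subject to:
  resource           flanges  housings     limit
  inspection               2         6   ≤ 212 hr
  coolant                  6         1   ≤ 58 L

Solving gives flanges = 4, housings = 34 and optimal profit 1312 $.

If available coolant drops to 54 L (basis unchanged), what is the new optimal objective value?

At the optimum: inspection uses 212 of 212 (binding); coolant uses 58 of 58 (binding).
Dual feasibility on the basic columns requires 2·y_inspection + 6·y_coolant = 56, 6·y_inspection + 1·y_coolant = 32.
→ y_inspection = 4 and y_coolant = 8.
Δz = y_coolant·Δb = 8 × (-4) = -32, so new z* = 1312 − 32 = 1280.

1280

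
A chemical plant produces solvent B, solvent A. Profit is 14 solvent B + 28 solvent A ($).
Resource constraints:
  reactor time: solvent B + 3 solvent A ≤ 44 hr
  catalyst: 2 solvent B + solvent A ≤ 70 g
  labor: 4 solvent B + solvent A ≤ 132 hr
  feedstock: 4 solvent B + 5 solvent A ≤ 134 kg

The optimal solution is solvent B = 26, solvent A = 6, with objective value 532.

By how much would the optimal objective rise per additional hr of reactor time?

Binding: reactor time and feedstock. Non-binding: catalyst (12 unused), labor (22 unused).
By complementary slackness, y = 0 for the non-binding constraints.
Dual feasibility on the basic columns requires 1·y_reactor time + 4·y_feedstock = 14, 3·y_reactor time + 5·y_feedstock = 28.
Solving: y_reactor time = 6, y_feedstock = 2.
Shadow price of reactor time = 6.

6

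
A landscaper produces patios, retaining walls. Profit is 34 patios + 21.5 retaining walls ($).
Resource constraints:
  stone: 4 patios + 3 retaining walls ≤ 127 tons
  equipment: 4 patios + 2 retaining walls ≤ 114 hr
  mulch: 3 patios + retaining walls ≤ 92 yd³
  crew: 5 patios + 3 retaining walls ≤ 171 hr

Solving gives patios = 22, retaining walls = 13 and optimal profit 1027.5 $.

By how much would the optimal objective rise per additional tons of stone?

Binding: stone and equipment. Non-binding: mulch (13 unused), crew (22 unused).
Since mulch, crew are not tight, their duals are 0.
Dual feasibility on the basic columns requires 4·y_stone + 4·y_equipment = 34, 3·y_stone + 2·y_equipment = 21.5.
→ y_stone = 4.5 and y_equipment = 4.
Shadow price of stone = 4.5.

4.5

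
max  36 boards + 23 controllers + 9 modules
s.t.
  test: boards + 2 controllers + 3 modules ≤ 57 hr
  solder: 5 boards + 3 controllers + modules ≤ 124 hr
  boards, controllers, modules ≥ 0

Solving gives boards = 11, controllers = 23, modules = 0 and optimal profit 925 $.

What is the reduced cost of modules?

Check each constraint at x*: test 57/57 (tight); solder 124/124 (tight).
The binding rows give the dual system: 1·y_test + 5·y_solder = 36 and 2·y_test + 3·y_solder = 23.
→ y_test = 1 and y_solder = 7.
Reduced cost of modules: c₃ − yᵀa₃ = 9 − (1·3 + 7·1) = 9 − 10 = -1.

-1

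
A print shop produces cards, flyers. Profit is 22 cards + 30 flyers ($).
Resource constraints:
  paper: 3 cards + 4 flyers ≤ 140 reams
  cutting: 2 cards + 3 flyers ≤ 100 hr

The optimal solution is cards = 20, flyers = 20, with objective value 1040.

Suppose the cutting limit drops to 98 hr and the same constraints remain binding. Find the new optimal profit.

1036

At the optimum: paper uses 140 of 140 (binding); cutting uses 100 of 100 (binding).
Dual feasibility on the basic columns requires 3·y_paper + 2·y_cutting = 22, 4·y_paper + 3·y_cutting = 30.
Solving: y_paper = 6, y_cutting = 2.
Δz = y_cutting·Δb = 2 × (-2) = -4, so new z* = 1040 − 4 = 1036.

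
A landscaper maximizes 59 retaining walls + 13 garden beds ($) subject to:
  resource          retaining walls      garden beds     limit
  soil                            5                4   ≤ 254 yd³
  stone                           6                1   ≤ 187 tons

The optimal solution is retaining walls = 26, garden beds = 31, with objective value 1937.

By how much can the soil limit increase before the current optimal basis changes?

Binding constraints: soil, stone. The basis is B = [[5,4],[6,1]] with det -19.
Per unit increase in soil, x* moves by d = (-0.0526, 0.3158).
The basis stays optimal until retaining walls reaches 0; allowable increase = 494 yd³.

494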